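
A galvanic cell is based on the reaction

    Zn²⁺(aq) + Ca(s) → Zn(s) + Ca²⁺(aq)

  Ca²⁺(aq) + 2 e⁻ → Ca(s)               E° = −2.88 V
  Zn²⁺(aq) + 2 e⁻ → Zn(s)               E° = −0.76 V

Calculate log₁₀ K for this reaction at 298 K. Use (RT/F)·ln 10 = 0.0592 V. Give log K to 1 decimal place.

The Zn²⁺/Zn couple is reduced (cathode); E°cell = −0.76 − (−2.88) = +2.12 V with n = 2.
At equilibrium E = 0, so log K = nE°cell / 0.0592 = (2)(+2.12) / 0.0592 = 71.6.

log K = 71.6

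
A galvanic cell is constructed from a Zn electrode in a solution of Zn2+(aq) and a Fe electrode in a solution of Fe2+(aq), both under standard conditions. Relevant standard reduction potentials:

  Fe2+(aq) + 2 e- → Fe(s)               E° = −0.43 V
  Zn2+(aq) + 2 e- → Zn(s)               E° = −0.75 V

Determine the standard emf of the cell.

+0.32 V

Of the two couples in this cell, the one with the more positive reduction potential is reduced at the cathode: here that is Fe²⁺/Fe (−0.43 V); Zn²⁺/Zn (−0.75 V) is the anode.
E°cell = E°(cathode) − E°(anode) = −0.43 − (−0.75) = +0.32 V.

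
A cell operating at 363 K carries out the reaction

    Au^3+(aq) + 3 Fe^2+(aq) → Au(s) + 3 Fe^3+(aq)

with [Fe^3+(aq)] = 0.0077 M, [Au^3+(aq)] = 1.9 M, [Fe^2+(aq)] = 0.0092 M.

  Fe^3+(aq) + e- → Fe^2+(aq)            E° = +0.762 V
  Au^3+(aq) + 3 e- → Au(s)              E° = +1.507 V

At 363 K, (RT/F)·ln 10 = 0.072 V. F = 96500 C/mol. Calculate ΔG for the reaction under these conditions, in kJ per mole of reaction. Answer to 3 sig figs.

E°cell = +1.507 − (+0.762) = +0.745 V; the balanced reaction transfers n = 3 electrons.
The reaction quotient is [Fe^3+(aq)]^3 / ([Au^3+(aq)]·[Fe^2+(aq)]^3) = 0.309; by Nernst, E = +0.745 − (0.072/3)(−0.511) = +0.7573 V.
ΔG = −nFE = −(3)(96500)(+0.7573) J/mol = −219 kJ/mol.

−219 kJ/mol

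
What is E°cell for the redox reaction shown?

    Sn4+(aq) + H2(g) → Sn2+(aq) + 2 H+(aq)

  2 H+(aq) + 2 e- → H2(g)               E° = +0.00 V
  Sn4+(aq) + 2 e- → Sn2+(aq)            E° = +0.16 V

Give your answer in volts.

Sn4+(aq) gains electrons, so the Sn⁴⁺/Sn²⁺ couple is the cathode; the 2H⁺/H₂ couple is the anode.
E°cell = E°(cathode) − E°(anode) = +0.16 − (+0.00) = +0.16 V.
The positive value indicates the reaction is spontaneous as written.

+0.16 V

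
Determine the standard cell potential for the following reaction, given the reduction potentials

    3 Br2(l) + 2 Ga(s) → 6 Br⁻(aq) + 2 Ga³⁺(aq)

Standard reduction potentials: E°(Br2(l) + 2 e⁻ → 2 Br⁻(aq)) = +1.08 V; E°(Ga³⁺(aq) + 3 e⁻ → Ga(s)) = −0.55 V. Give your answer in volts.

Br2(l) gains electrons, so the Br₂/Br⁻ couple is the cathode; the Ga³⁺/Ga couple is the anode.
E°cell = E°(cathode) − E°(anode) = +1.08 − (−0.55) = +1.63 V.
The positive value indicates the reaction is spontaneous as written.

+1.63 V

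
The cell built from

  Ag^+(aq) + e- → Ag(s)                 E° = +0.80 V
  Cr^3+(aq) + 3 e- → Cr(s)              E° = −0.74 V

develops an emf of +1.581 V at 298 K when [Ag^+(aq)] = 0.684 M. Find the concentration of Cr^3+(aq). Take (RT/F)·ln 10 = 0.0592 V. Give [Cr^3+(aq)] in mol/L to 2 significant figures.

0.0027 M

With Ag⁺/Ag at the cathode and Cr³⁺/Cr at the anode, E°cell = +0.80 − (−0.74) = +1.54 V (n = 3).
Rearranging E = E° − (0.0592/n)·log Q gives log Q = 3(+1.54 − (+1.581))/0.0592 = −2.078.
For 3 Ag^+(aq) + Cr(s) → 3 Ag(s) + Cr^3+(aq), the reaction quotient is Q = [Cr^3+(aq)] / [Ag^+(aq)]^3.
Solving for the unknown gives log [Cr^3+(aq)] = −2.573, so [Cr^3+(aq)] ≈ 0.0027 M.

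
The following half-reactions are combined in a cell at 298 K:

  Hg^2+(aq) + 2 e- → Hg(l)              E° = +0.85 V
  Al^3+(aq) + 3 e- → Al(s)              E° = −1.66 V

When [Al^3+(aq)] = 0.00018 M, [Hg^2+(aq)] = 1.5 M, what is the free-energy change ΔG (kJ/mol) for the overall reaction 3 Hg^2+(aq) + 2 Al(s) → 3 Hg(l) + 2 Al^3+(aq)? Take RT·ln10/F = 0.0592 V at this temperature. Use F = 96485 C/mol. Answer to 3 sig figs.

−1500 kJ/mol

With Hg²⁺/Hg reduced at the cathode, E°cell = +0.85 − (−1.66) = +2.51 V and n = 6.
Here Q = [Al^3+(aq)]^2 / [Hg^2+(aq)]^3 = 9.6×10^−9 (log Q = −8.018), giving E = +2.51 − (0.0592/6)·(−8.018) = +2.5891 V.
Finally ΔG = −nFE = −(6)(96485 C/mol)(+2.5891 V) = −1500 kJ/mol.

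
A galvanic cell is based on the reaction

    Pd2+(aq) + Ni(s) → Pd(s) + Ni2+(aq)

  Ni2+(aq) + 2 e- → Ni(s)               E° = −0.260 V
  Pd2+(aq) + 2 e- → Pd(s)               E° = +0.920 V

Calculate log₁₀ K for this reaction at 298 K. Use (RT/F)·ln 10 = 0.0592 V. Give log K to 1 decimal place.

The Pd²⁺/Pd couple is reduced (cathode); E°cell = +0.920 − (−0.260) = +1.180 V with n = 2.
At equilibrium E = 0, so log K = nE°cell / 0.0592 = (2)(+1.180) / 0.0592 = 39.9.

log K = 39.9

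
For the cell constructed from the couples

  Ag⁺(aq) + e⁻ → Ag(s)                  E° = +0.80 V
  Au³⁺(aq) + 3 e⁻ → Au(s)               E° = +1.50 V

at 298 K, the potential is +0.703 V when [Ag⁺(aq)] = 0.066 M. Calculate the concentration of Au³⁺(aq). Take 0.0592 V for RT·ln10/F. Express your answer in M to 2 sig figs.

The Au³⁺/Au couple has the larger reduction potential, so it is the cathode: E°cell = +1.50 − (+0.80) = +0.70 V and n = 3.
From the Nernst equation, log Q = n(E° − E)/0.0592 = 3·(+0.70 − (+0.703))/0.0592 = −0.152.
The balanced reaction is Au³⁺(aq) + 3 Ag(s) → Au(s) + 3 Ag⁺(aq), so Q = [Ag⁺(aq)]^3 / [Au³⁺(aq)].
Isolating [Au³⁺(aq)] in Q = 10^{−0.152} yields log [Au³⁺(aq)] = −3.389, i.e. 0.00041 M.

0.00041 M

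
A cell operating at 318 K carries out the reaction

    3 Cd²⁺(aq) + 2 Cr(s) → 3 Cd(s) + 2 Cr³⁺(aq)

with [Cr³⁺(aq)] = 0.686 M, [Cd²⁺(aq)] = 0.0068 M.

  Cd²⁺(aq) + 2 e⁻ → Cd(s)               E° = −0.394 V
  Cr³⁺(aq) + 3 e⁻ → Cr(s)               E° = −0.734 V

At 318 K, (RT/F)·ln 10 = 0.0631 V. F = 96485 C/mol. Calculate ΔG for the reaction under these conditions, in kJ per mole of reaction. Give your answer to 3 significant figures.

−159 kJ/mol

With Cd²⁺/Cd reduced at the cathode, E°cell = −0.394 − (−0.734) = +0.340 V and n = 6.
Q = [Cr³⁺(aq)]^2 / [Cd²⁺(aq)]^3 = 1.5×10^6, so log Q = 6.175 and E = +0.340 − (0.0631/6)(6.175) = +0.2751 V.
Then ΔG = −nFE = −6 × 96485 × +0.2751 J/mol = −159 kJ/mol.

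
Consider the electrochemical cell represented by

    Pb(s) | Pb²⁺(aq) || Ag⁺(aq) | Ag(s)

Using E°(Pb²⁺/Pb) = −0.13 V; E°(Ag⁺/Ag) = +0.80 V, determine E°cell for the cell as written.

+0.93 V

By convention the left-hand electrode in cell notation is the anode (oxidation) and the right-hand electrode is the cathode (reduction).
E°cell = E°(right) − E°(left) = +0.80 − (−0.13) = +0.93 V.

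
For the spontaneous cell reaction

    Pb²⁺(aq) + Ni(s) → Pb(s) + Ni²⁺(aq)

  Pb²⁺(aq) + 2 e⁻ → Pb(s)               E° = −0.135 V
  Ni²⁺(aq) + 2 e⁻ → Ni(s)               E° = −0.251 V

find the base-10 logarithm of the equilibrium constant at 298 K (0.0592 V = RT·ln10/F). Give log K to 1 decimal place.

log K = 3.9

The Pb²⁺/Pb couple is reduced (cathode); E°cell = −0.135 − (−0.251) = +0.116 V with n = 2.
At equilibrium E = 0, so log K = nE°cell / 0.0592 = (2)(+0.116) / 0.0592 = 3.9.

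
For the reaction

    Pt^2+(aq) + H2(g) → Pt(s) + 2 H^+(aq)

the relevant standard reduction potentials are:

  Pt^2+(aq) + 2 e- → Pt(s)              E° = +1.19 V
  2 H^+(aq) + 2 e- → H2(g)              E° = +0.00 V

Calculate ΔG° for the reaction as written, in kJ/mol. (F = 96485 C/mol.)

In the reaction as written Pt^2+(aq) is reduced, so the Pt²⁺/Pt couple is the cathode and 2H⁺/H₂ is the anode.
E°cell = +1.19 − (+0.00) = +1.19 V; balancing electrons gives n = 2.
ΔG° = −nFE°cell = −(2)(96485)(+1.19) J/mol = −230 kJ/mol.

−230 kJ/mol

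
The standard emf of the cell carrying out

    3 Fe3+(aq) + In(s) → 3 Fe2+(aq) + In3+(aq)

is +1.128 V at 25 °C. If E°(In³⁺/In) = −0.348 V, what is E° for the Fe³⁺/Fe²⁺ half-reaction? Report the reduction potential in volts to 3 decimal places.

In the reaction as written the Fe³⁺/Fe²⁺ couple is reduced (cathode) and In³⁺/In is oxidized (anode), so E°cell = E°(Fe³⁺/Fe²⁺) − E°(In³⁺/In).
E°(Fe³⁺/Fe²⁺) = E°cell + E°(anode) = +1.128 + (−0.348) = +0.780 V.

+0.780 V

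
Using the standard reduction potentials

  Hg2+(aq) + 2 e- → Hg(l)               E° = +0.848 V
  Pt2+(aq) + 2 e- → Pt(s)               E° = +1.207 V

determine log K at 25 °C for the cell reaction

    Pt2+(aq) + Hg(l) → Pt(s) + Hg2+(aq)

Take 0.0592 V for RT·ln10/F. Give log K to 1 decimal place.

log K = 12.1

The Pt²⁺/Pt couple is reduced (cathode); E°cell = +1.207 − (+0.848) = +0.359 V with n = 2.
At equilibrium E = 0, so log K = nE°cell / 0.0592 = (2)(+0.359) / 0.0592 = 12.1.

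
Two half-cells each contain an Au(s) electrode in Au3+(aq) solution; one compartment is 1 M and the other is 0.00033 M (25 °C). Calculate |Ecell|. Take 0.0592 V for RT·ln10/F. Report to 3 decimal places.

0.069 V

For a concentration cell E°cell = 0, since both electrodes use the same couple.
The compartment with the higher Au3+(aq) concentration (1 M) acts as the cathode; ions are reduced there and produced at the dilute (0.00033 M) anode.
With n = 3, Ecell = −(0.0592/3)·log([dilute]/[conc]) = −(0.0592/3)·log(0.00033/1) = +0.069 V.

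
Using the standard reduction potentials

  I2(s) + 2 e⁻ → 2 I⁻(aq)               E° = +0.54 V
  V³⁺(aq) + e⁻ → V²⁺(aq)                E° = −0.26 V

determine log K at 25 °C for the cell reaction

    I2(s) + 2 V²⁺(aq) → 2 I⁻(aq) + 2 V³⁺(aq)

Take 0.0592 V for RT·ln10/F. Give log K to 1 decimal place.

The I₂/I⁻ couple is reduced (cathode); E°cell = +0.54 − (−0.26) = +0.80 V with n = 2.
At equilibrium E = 0, so log K = nE°cell / 0.0592 = (2)(+0.80) / 0.0592 = 27.0.

log K = 27.0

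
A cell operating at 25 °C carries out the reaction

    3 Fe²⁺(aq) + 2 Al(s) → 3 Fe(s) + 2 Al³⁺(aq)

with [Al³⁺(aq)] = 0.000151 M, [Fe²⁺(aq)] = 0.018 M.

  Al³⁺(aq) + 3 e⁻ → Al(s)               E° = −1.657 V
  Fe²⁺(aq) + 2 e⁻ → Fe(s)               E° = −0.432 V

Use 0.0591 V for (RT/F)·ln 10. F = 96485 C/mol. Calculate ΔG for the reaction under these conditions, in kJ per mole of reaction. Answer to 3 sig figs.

−723 kJ/mol

The standard cell potential is −0.432 − (−1.657) = +1.225 V, with n = 6 electrons in the balanced equation.
Q = [Al³⁺(aq)]^2 / [Fe²⁺(aq)]^3 = 0.00391, so log Q = −2.408 and E = +1.225 − (0.0591/6)(−2.408) = +1.2487 V.
Finally ΔG = −nFE = −(6)(96485 C/mol)(+1.2487 V) = −723 kJ/mol.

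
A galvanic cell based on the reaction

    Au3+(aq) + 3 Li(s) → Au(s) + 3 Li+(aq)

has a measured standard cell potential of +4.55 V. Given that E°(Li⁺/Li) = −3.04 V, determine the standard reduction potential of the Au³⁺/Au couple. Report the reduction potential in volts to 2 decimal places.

In the reaction as written the Au³⁺/Au couple is reduced (cathode) and Li⁺/Li is oxidized (anode), so E°cell = E°(Au³⁺/Au) − E°(Li⁺/Li).
E°(Au³⁺/Au) = E°cell + E°(anode) = +4.55 + (−3.04) = +1.51 V.

+1.51 V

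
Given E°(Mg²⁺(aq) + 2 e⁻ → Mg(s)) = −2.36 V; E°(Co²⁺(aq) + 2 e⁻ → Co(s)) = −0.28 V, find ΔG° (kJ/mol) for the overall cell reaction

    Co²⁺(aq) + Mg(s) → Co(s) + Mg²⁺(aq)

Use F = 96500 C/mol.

In the reaction as written Co²⁺(aq) is reduced, so the Co²⁺/Co couple is the cathode and Mg²⁺/Mg is the anode.
E°cell = −0.28 − (−2.36) = +2.08 V; balancing electrons gives n = 2.
ΔG° = −nFE°cell = −(2)(96500)(+2.08) J/mol = −401 kJ/mol.

−401 kJ/mol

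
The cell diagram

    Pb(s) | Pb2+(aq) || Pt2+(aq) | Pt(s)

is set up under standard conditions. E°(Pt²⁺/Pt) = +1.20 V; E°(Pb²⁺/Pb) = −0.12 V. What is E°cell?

+1.32 V

By convention the left-hand electrode in cell notation is the anode (oxidation) and the right-hand electrode is the cathode (reduction).
E°cell = E°(right) − E°(left) = +1.20 − (−0.12) = +1.32 V.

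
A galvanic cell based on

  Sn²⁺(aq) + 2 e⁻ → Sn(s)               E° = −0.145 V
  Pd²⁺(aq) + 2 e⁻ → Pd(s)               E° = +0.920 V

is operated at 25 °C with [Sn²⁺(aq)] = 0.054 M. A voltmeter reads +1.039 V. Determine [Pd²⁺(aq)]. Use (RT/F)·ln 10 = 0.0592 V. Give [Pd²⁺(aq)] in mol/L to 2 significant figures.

The Pd²⁺/Pd couple has the larger reduction potential, so it is the cathode: E°cell = +0.920 − (−0.145) = +1.065 V and n = 2.
Rearranging E = E° − (0.0592/n)·log Q gives log Q = 2(+1.065 − (+1.039))/0.0592 = 0.878.
Balancing electrons gives Pd²⁺(aq) + Sn(s) → Pd(s) + Sn²⁺(aq); thus Q = [Sn²⁺(aq)] / [Pd²⁺(aq)].
Isolating [Pd²⁺(aq)] in Q = 10^{0.878} yields log [Pd²⁺(aq)] = −2.146, i.e. 0.0071 M.

0.0071 M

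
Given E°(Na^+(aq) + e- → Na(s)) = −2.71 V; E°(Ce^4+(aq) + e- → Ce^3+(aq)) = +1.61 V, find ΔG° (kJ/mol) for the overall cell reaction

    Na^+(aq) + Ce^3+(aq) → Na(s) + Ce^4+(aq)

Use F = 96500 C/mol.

+417 kJ/mol

In the reaction as written Na^+(aq) is reduced, so the Na⁺/Na couple is the cathode and Ce⁴⁺/Ce³⁺ is the anode.
E°cell = −2.71 − (+1.61) = −4.32 V; balancing electrons gives n = 1.
ΔG° = −nFE°cell = −(1)(96500)(−4.32) J/mol = +417 kJ/mol.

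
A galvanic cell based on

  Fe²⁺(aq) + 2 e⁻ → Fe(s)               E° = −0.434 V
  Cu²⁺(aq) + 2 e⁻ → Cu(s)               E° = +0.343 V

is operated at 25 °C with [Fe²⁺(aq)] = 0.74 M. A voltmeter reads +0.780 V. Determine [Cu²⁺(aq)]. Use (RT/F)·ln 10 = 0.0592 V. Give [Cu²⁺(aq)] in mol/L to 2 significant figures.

0.93 M

Cu²⁺/Cu is the cathode (higher E°); E°cell = +0.343 − (−0.434) = +0.777 V with n = 2.
Since E = E° − (0.0592/n)·log Q, log Q = n(E° − E)/0.0592 = −0.101.
The balanced reaction is Cu²⁺(aq) + Fe(s) → Cu(s) + Fe²⁺(aq), so Q = [Fe²⁺(aq)] / [Cu²⁺(aq)].
Isolating [Cu²⁺(aq)] in Q = 10^{−0.101} yields log [Cu²⁺(aq)] = −0.030, i.e. 0.93 M.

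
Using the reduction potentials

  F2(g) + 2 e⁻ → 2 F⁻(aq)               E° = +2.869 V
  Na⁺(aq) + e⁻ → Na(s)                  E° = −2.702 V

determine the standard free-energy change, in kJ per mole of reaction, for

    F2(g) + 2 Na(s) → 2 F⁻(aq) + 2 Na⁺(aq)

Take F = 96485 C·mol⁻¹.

−1075 kJ/mol

In the reaction as written F2(g) is reduced, so the F₂/F⁻ couple is the cathode and Na⁺/Na is the anode.
E°cell = +2.869 − (−2.702) = +5.571 V; balancing electrons gives n = 2.
ΔG° = −nFE°cell = −(2)(96485)(+5.571) J/mol = −1075 kJ/mol.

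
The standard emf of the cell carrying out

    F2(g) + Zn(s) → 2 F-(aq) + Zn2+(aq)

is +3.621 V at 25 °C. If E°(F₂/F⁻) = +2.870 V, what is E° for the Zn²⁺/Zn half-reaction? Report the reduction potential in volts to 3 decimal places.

−0.751 V

In the reaction as written the F₂/F⁻ couple is reduced (cathode) and Zn²⁺/Zn is oxidized (anode), so E°cell = E°(F₂/F⁻) − E°(Zn²⁺/Zn).
E°(Zn²⁺/Zn) = E°(cathode) − E°cell = +2.870 − (+3.621) = −0.751 V.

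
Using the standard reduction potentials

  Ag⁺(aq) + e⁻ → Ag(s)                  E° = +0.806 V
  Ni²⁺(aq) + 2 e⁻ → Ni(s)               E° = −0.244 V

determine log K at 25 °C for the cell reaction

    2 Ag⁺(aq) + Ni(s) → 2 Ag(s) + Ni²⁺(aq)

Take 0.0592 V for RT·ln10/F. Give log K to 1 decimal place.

log K = 35.5

The Ag⁺/Ag couple is reduced (cathode); E°cell = +0.806 − (−0.244) = +1.050 V with n = 2.
At equilibrium E = 0, so log K = nE°cell / 0.0592 = (2)(+1.050) / 0.0592 = 35.5.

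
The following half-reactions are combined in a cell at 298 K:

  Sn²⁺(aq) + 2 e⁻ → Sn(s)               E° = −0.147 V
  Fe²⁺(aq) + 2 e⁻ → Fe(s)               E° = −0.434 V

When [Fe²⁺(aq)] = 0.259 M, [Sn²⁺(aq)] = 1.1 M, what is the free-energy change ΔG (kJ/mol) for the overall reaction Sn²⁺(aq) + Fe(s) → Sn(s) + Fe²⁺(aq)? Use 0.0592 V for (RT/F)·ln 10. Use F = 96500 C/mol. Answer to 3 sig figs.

−59.0 kJ/mol

E°cell = −0.147 − (−0.434) = +0.287 V; the balanced reaction transfers n = 2 electrons.
Q = [Fe²⁺(aq)] / [Sn²⁺(aq)] = 0.235, so log Q = −0.628 and E = +0.287 − (0.0592/2)(−0.628) = +0.3056 V.
ΔG = −nFE = −(2)(96500)(+0.3056) J/mol = −59.0 kJ/mol.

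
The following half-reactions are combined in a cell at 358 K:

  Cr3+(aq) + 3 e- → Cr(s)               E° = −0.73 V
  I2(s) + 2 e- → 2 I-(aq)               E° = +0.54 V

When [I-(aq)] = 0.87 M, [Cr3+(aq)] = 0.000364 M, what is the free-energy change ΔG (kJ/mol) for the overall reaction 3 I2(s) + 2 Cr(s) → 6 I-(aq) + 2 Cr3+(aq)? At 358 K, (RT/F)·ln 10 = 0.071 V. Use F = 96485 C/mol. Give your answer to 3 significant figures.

−785 kJ/mol

E°cell = +0.54 − (−0.73) = +1.27 V; the balanced reaction transfers n = 6 electrons.
The reaction quotient is [I-(aq)]^6·[Cr3+(aq)]^2 = 5.75×10^−8; by Nernst, E = +1.27 − (0.071/6)(−7.241) = +1.3557 V.
ΔG = −nFE = −(6)(96485)(+1.3557) J/mol = −785 kJ/mol.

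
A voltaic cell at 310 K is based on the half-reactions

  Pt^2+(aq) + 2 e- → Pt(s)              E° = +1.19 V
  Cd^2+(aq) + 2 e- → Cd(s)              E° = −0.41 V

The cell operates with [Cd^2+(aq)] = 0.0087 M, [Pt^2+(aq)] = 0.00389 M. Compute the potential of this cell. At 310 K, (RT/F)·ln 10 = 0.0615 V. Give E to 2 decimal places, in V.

Pt²⁺/Pt is reduced (cathode, E° = +1.19 V) and Cd²⁺/Cd is oxidized (anode).
The standard potential is +1.19 − (−0.41) = +1.60 V and the balanced reaction transfers n = 2 electrons.
The balanced reaction is Pt^2+(aq) + Cd(s) → Pt(s) + Cd^2+(aq), so Q = [Cd^2+(aq)] / [Pt^2+(aq)] = 2.24 and log Q = 0.350.
E = E° − (0.0615/n)·log Q = +1.60 − (0.0615/2)(0.350) = +1.59 V.

+1.59 V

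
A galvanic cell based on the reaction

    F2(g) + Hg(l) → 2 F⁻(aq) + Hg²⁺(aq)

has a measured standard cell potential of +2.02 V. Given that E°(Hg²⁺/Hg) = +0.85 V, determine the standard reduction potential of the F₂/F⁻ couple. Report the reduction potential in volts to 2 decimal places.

+2.87 V

In the reaction as written the F₂/F⁻ couple is reduced (cathode) and Hg²⁺/Hg is oxidized (anode), so E°cell = E°(F₂/F⁻) − E°(Hg²⁺/Hg).
E°(F₂/F⁻) = E°cell + E°(anode) = +2.02 + (+0.85) = +2.87 V.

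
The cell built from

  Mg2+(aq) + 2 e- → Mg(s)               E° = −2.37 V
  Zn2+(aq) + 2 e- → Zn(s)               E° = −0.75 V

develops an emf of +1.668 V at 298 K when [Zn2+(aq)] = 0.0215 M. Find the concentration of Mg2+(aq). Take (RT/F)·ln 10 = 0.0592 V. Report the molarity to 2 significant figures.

With Zn²⁺/Zn at the cathode and Mg²⁺/Mg at the anode, E°cell = −0.75 − (−2.37) = +1.62 V (n = 2).
Rearranging E = E° − (0.0592/n)·log Q gives log Q = 2(+1.62 − (+1.668))/0.0592 = −1.622.
The balanced reaction is Zn2+(aq) + Mg(s) → Zn(s) + Mg2+(aq), so Q = [Mg2+(aq)] / [Zn2+(aq)].
Solving for the unknown gives log [Mg2+(aq)] = −3.290, so [Mg2+(aq)] ≈ 0.00051 M.

0.00051 M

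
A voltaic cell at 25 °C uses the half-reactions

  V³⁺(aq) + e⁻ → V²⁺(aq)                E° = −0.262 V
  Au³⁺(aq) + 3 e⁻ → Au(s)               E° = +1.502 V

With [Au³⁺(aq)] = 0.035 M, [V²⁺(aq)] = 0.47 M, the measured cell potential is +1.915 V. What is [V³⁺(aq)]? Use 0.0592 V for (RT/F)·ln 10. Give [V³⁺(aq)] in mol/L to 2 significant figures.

Au³⁺/Au is the cathode (higher E°); E°cell = +1.502 − (−0.262) = +1.764 V with n = 3.
Since E = E° − (0.0592/n)·log Q, log Q = n(E° − E)/0.0592 = −7.652.
For Au³⁺(aq) + 3 V²⁺(aq) → Au(s) + 3 V³⁺(aq), the reaction quotient is Q = [V³⁺(aq)]^3 / ([Au³⁺(aq)]·[V²⁺(aq)]^3).
Isolating [V³⁺(aq)] in Q = 10^{−7.652} yields log [V³⁺(aq)] = −3.364, i.e. 0.00043 M.

0.00043 M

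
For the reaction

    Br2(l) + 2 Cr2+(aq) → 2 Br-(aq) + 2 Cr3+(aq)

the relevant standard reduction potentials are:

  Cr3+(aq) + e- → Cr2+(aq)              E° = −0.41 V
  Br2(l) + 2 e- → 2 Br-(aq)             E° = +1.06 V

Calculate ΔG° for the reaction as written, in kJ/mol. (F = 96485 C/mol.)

In the reaction as written Br2(l) is reduced, so the Br₂/Br⁻ couple is the cathode and Cr³⁺/Cr²⁺ is the anode.
E°cell = +1.06 − (−0.41) = +1.47 V; balancing electrons gives n = 2.
ΔG° = −nFE°cell = −(2)(96485)(+1.47) J/mol = −284 kJ/mol.

−284 kJ/mol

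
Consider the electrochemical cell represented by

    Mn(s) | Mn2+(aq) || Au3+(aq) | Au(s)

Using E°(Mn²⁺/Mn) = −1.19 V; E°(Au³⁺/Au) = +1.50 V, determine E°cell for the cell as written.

+2.69 V

By convention the left-hand electrode in cell notation is the anode (oxidation) and the right-hand electrode is the cathode (reduction).
E°cell = E°(right) − E°(left) = +1.50 − (−1.19) = +2.69 V.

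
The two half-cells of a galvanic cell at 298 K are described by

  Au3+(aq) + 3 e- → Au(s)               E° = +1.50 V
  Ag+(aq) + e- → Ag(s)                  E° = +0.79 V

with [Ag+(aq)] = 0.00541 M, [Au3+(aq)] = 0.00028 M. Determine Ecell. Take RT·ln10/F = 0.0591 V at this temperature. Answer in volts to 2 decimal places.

+0.77 V

Since E°(Au³⁺/Au) > E°(Ag⁺/Ag), Au³⁺/Au serves as the cathode.
The standard potential is +1.50 − (+0.79) = +0.71 V and the balanced reaction transfers n = 3 electrons.
For the overall reaction Au3+(aq) + 3 Ag(s) → Au(s) + 3 Ag+(aq), Q = [Ag+(aq)]^3 / [Au3+(aq)] = 0.000566, giving log Q = −3.248.
Applying E = E° − (RT ln10/nF)·log Q gives +0.71 − (0.0591/3)(−3.248) = +0.77 V.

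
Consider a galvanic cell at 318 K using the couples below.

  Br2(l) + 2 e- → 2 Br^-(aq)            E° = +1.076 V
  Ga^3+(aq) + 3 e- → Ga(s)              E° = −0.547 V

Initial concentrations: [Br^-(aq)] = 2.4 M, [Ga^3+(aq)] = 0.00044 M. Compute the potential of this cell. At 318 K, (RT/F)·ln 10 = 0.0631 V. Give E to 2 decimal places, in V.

+1.67 V

Br₂/Br⁻ is reduced (cathode, E° = +1.076 V) and Ga³⁺/Ga is oxidized (anode).
The standard potential is +1.076 − (−0.547) = +1.623 V and the balanced reaction transfers n = 6 electrons.
Balancing gives 3 Br2(l) + 2 Ga(s) → 6 Br^-(aq) + 2 Ga^3+(aq); hence Q = [Br^-(aq)]^6·[Ga^3+(aq)]^2 = 3.7×10^−5 (log Q = −4.432).
By the Nernst equation, E = +1.623 − (0.0631/6)·(−4.432) = +1.67 V.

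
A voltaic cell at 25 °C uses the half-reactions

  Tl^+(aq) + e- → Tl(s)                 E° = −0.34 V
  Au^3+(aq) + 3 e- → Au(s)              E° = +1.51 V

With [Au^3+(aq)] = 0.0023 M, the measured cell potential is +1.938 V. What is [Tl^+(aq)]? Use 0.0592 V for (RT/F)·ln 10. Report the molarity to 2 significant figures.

0.0043 M

With Au³⁺/Au at the cathode and Tl⁺/Tl at the anode, E°cell = +1.51 − (−0.34) = +1.85 V (n = 3).
From the Nernst equation, log Q = n(E° − E)/0.0592 = 3·(+1.85 − (+1.938))/0.0592 = −4.459.
Balancing electrons gives Au^3+(aq) + 3 Tl(s) → Au(s) + 3 Tl^+(aq); thus Q = [Tl^+(aq)]^3 / [Au^3+(aq)].
Isolating [Tl^+(aq)] in Q = 10^{−4.459} yields log [Tl^+(aq)] = −2.366, i.e. 0.0043 M.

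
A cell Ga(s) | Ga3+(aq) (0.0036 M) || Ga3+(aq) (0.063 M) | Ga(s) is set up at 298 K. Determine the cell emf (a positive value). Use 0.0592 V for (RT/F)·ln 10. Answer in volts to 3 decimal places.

For a concentration cell E°cell = 0, since both electrodes use the same couple.
The compartment with the higher Ga3+(aq) concentration (0.063 M) acts as the cathode; ions are reduced there and produced at the dilute (0.0036 M) anode.
With n = 3, Ecell = −(0.0592/3)·log([dilute]/[conc]) = −(0.0592/3)·log(0.0036/0.063) = +0.025 V.

0.025 V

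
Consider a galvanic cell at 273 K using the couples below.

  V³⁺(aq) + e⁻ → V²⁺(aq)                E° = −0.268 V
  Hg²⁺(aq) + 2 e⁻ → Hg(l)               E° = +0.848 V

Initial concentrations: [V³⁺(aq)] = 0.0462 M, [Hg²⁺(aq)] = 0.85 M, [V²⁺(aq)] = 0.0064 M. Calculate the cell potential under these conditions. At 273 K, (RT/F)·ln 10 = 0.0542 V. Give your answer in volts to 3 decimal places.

+1.068 V

Since E°(Hg²⁺/Hg) > E°(V³⁺/V²⁺), Hg²⁺/Hg serves as the cathode.
E°cell = +0.848 − (−0.268) = +1.116 V, with n = 2 electrons transferred.
The balanced reaction is Hg²⁺(aq) + 2 V²⁺(aq) → Hg(l) + 2 V³⁺(aq), so Q = [V³⁺(aq)]^2 / ([Hg²⁺(aq)]·[V²⁺(aq)]^2) = 61.3 and log Q = 1.788.
E = E° − (0.0542/n)·log Q = +1.116 − (0.0542/2)(1.788) = +1.068 V.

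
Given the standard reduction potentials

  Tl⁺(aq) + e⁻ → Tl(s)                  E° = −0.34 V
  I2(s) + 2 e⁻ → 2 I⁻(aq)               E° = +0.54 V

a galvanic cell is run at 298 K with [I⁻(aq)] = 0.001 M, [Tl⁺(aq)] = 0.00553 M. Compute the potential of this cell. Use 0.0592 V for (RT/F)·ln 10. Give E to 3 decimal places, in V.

I₂/I⁻ is reduced (cathode, E° = +0.54 V) and Tl⁺/Tl is oxidized (anode).
E°cell = +0.54 − (−0.34) = +0.88 V, with n = 2 electrons transferred.
The balanced reaction is I2(s) + 2 Tl(s) → 2 I⁻(aq) + 2 Tl⁺(aq), so Q = [I⁻(aq)]^2·[Tl⁺(aq)]^2 = 3.06×10^−11 and log Q = −10.515.
By the Nernst equation, E = +0.88 − (0.0592/2)·(−10.515) = +1.191 V.

+1.191 V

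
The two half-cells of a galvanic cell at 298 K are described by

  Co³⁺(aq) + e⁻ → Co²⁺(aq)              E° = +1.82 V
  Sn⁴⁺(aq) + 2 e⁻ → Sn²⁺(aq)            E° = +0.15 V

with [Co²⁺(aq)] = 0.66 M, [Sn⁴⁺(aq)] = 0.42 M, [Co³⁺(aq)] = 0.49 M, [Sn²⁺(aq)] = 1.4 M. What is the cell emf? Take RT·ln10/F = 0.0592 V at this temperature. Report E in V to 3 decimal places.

Since E°(Co³⁺/Co²⁺) > E°(Sn⁴⁺/Sn²⁺), Co³⁺/Co²⁺ serves as the cathode.
E°cell = E°cat − E°an = +1.82 − (+0.15) = +1.67 V; n = 2.
For the overall reaction 2 Co³⁺(aq) + Sn²⁺(aq) → 2 Co²⁺(aq) + Sn⁴⁺(aq), Q = ([Co²⁺(aq)]^2·[Sn⁴⁺(aq)]) / ([Co³⁺(aq)]^2·[Sn²⁺(aq)]) = 0.544, giving log Q = −0.264.
Applying E = E° − (RT ln10/nF)·log Q gives +1.67 − (0.0592/2)(−0.264) = +1.678 V.

+1.678 V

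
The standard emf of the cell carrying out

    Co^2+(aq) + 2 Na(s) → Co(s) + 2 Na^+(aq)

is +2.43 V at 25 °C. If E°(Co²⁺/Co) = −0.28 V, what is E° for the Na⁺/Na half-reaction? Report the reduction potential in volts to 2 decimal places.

−2.71 V

In the reaction as written the Co²⁺/Co couple is reduced (cathode) and Na⁺/Na is oxidized (anode), so E°cell = E°(Co²⁺/Co) − E°(Na⁺/Na).
E°(Na⁺/Na) = E°(cathode) − E°cell = −0.28 − (+2.43) = −2.71 V.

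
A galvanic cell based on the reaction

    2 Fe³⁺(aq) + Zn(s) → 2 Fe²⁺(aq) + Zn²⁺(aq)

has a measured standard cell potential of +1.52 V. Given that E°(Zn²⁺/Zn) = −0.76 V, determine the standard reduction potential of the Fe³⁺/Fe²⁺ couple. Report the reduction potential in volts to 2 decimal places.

+0.76 V

In the reaction as written the Fe³⁺/Fe²⁺ couple is reduced (cathode) and Zn²⁺/Zn is oxidized (anode), so E°cell = E°(Fe³⁺/Fe²⁺) − E°(Zn²⁺/Zn).
E°(Fe³⁺/Fe²⁺) = E°cell + E°(anode) = +1.52 + (−0.76) = +0.76 V.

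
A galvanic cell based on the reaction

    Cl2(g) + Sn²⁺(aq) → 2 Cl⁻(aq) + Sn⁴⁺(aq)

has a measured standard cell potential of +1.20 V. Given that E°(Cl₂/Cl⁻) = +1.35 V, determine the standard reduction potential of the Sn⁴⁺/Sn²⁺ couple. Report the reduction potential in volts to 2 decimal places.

+0.15 V

In the reaction as written the Cl₂/Cl⁻ couple is reduced (cathode) and Sn⁴⁺/Sn²⁺ is oxidized (anode), so E°cell = E°(Cl₂/Cl⁻) − E°(Sn⁴⁺/Sn²⁺).
E°(Sn⁴⁺/Sn²⁺) = E°(cathode) − E°cell = +1.35 − (+1.20) = +0.15 V.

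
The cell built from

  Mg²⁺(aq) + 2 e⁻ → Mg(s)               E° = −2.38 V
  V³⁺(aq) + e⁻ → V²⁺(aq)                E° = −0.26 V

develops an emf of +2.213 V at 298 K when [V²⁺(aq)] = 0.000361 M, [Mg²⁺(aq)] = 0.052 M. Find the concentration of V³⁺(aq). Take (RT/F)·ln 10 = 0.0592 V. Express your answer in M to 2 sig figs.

0.0031 M

V³⁺/V²⁺ is the cathode (higher E°); E°cell = −0.26 − (−2.38) = +2.12 V with n = 2.
Rearranging E = E° − (0.0592/n)·log Q gives log Q = 2(+2.12 − (+2.213))/0.0592 = −3.142.
The balanced reaction is 2 V³⁺(aq) + Mg(s) → 2 V²⁺(aq) + Mg²⁺(aq), so Q = ([V²⁺(aq)]^2·[Mg²⁺(aq)]) / [V³⁺(aq)]^2.
Solving for the unknown gives log [V³⁺(aq)] = −2.513, so [V³⁺(aq)] ≈ 0.0031 M.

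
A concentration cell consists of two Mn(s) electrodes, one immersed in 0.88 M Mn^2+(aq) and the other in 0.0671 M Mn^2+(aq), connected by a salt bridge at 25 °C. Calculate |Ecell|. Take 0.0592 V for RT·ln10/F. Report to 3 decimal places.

For a concentration cell E°cell = 0, since both electrodes use the same couple.
The compartment with the higher Mn^2+(aq) concentration (0.88 M) acts as the cathode; ions are reduced there and produced at the dilute (0.0671 M) anode.
With n = 2, Ecell = −(0.0592/2)·log([dilute]/[conc]) = −(0.0592/2)·log(0.0671/0.88) = +0.033 V.

0.033 V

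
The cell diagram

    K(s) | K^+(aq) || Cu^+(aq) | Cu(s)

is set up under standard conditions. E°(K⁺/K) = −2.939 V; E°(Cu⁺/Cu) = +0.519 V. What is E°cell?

By convention the left-hand electrode in cell notation is the anode (oxidation) and the right-hand electrode is the cathode (reduction).
E°cell = E°(right) − E°(left) = +0.519 − (−2.939) = +3.458 V.

+3.458 V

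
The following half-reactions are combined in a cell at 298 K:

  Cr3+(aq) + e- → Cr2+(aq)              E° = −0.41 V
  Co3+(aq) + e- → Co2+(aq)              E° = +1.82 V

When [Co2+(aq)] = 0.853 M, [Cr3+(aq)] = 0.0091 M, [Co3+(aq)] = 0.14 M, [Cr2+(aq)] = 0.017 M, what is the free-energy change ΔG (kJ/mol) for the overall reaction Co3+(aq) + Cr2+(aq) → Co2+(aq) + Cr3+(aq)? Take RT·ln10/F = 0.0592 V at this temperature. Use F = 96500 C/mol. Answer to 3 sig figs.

With Co³⁺/Co²⁺ reduced at the cathode, E°cell = +1.82 − (−0.41) = +2.23 V and n = 1.
Q = ([Co2+(aq)]·[Cr3+(aq)]) / ([Co3+(aq)]·[Cr2+(aq)]) = 3.26, so log Q = 0.513 and E = +2.23 − (0.0592/1)(0.513) = +2.1996 V.
ΔG = −nFE = −(1)(96500)(+2.1996) J/mol = −212 kJ/mol.

−212 kJ/mol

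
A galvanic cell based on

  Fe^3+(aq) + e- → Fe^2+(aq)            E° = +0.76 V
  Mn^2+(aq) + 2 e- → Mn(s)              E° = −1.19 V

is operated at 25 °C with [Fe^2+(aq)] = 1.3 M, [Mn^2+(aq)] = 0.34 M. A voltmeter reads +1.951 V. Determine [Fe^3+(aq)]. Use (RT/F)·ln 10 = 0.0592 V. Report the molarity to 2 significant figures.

0.79 M

With Fe³⁺/Fe²⁺ at the cathode and Mn²⁺/Mn at the anode, E°cell = +0.76 − (−1.19) = +1.95 V (n = 2).
From the Nernst equation, log Q = n(E° − E)/0.0592 = 2·(+1.95 − (+1.951))/0.0592 = −0.034.
For 2 Fe^3+(aq) + Mn(s) → 2 Fe^2+(aq) + Mn^2+(aq), the reaction quotient is Q = ([Fe^2+(aq)]^2·[Mn^2+(aq)]) / [Fe^3+(aq)]^2.
Isolating [Fe^3+(aq)] in Q = 10^{−0.034} yields log [Fe^3+(aq)] = −0.103, i.e. 0.79 M.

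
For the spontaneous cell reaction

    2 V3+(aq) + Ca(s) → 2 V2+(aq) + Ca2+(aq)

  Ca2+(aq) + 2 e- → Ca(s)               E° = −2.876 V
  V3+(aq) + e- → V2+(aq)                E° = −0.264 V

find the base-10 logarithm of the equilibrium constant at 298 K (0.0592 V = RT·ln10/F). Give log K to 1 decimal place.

The V³⁺/V²⁺ couple is reduced (cathode); E°cell = −0.264 − (−2.876) = +2.612 V with n = 2.
At equilibrium E = 0, so log K = nE°cell / 0.0592 = (2)(+2.612) / 0.0592 = 88.2.

log K = 88.2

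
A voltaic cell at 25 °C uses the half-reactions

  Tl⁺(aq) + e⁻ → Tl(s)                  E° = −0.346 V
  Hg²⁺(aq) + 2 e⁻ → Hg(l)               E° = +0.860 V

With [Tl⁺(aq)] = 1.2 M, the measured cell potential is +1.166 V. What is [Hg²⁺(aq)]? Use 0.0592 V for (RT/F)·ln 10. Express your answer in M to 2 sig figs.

Hg²⁺/Hg is the cathode (higher E°); E°cell = +0.860 − (−0.346) = +1.206 V with n = 2.
Since E = E° − (0.0592/n)·log Q, log Q = n(E° − E)/0.0592 = 1.351.
The balanced reaction is Hg²⁺(aq) + 2 Tl(s) → Hg(l) + 2 Tl⁺(aq), so Q = [Tl⁺(aq)]^2 / [Hg²⁺(aq)].
Solving for the unknown gives log [Hg²⁺(aq)] = −1.193, so [Hg²⁺(aq)] ≈ 0.064 M.

0.064 M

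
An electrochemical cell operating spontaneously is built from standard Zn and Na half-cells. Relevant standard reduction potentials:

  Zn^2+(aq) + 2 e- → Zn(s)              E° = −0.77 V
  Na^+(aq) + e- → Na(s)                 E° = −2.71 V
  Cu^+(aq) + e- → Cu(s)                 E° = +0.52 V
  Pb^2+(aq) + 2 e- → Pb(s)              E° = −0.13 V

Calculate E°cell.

+1.94 V

The Zn²⁺/Zn couple has the higher E°, so Zn ion is reduced (cathode) and Na is oxidized (anode).
E°cell = E°(cathode) − E°(anode) = −0.77 − (−2.71) = +1.94 V.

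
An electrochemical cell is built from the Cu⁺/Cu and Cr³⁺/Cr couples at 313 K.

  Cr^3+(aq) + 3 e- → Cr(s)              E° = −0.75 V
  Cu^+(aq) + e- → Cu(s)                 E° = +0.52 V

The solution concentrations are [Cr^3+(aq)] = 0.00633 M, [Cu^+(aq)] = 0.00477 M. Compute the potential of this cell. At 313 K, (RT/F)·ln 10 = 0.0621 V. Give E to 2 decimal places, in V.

Since E°(Cu⁺/Cu) > E°(Cr³⁺/Cr), Cu⁺/Cu serves as the cathode.
E°cell = +0.52 − (−0.75) = +1.27 V, with n = 3 electrons transferred.
The balanced reaction is 3 Cu^+(aq) + Cr(s) → 3 Cu(s) + Cr^3+(aq), so Q = [Cr^3+(aq)] / [Cu^+(aq)]^3 = 5.83×10^4 and log Q = 4.766.
E = E° − (0.0621/n)·log Q = +1.27 − (0.0621/3)(4.766) = +1.17 V.

+1.17 V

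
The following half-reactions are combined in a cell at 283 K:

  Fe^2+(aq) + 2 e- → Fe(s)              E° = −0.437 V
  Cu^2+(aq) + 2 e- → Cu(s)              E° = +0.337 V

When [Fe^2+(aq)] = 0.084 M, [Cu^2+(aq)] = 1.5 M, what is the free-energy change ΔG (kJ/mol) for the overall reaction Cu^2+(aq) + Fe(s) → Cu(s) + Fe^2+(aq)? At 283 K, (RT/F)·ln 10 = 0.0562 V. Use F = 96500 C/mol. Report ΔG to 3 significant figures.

−156 kJ/mol

With Cu²⁺/Cu reduced at the cathode, E°cell = +0.337 − (−0.437) = +0.774 V and n = 2.
The reaction quotient is [Fe^2+(aq)] / [Cu^2+(aq)] = 0.056; by Nernst, E = +0.774 − (0.0562/2)(−1.252) = +0.8092 V.
Then ΔG = −nFE = −2 × 96500 × +0.8092 J/mol = −156 kJ/mol.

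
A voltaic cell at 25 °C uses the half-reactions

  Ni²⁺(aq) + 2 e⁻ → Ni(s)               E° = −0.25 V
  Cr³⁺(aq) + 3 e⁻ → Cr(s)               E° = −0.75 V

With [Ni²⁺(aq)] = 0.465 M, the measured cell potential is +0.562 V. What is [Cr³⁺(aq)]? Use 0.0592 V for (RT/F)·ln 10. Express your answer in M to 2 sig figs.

Ni²⁺/Ni is the cathode (higher E°); E°cell = −0.25 − (−0.75) = +0.50 V with n = 6.
Rearranging E = E° − (0.0592/n)·log Q gives log Q = 6(+0.50 − (+0.562))/0.0592 = −6.284.
For 3 Ni²⁺(aq) + 2 Cr(s) → 3 Ni(s) + 2 Cr³⁺(aq), the reaction quotient is Q = [Cr³⁺(aq)]^2 / [Ni²⁺(aq)]^3.
Solving for the unknown gives log [Cr³⁺(aq)] = −3.641, so [Cr³⁺(aq)] ≈ 0.00023 M.

0.00023 M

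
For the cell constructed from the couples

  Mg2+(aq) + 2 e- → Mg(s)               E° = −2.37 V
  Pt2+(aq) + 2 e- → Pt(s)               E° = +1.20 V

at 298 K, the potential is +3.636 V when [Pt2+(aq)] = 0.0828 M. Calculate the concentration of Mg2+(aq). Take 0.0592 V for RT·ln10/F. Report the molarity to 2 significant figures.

The Pt²⁺/Pt couple has the larger reduction potential, so it is the cathode: E°cell = +1.20 − (−2.37) = +3.57 V and n = 2.
Rearranging E = E° − (0.0592/n)·log Q gives log Q = 2(+3.57 − (+3.636))/0.0592 = −2.230.
Balancing electrons gives Pt2+(aq) + Mg(s) → Pt(s) + Mg2+(aq); thus Q = [Mg2+(aq)] / [Pt2+(aq)].
Substituting the known concentrations and solving, log [Mg2+(aq)] = −3.312 and [Mg2+(aq)] = 0.00049 M.

0.00049 M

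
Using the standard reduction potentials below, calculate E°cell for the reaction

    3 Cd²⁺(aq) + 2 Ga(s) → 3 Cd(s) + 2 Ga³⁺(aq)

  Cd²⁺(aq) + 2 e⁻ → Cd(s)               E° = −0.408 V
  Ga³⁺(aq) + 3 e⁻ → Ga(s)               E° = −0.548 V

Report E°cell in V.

In the reaction as written, Cd²⁺(aq) is reduced (cathode) and Ga³⁺(aq) is produced by oxidation at the anode.
E°cell = E°(cathode) − E°(anode) = −0.408 − (−0.548) = +0.140 V.
The positive value indicates the reaction is spontaneous as written.

+0.140 V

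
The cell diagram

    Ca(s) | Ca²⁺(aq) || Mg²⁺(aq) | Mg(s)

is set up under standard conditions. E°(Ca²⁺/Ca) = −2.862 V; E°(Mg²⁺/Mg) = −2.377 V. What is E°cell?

By convention the left-hand electrode in cell notation is the anode (oxidation) and the right-hand electrode is the cathode (reduction).
E°cell = E°(right) − E°(left) = −2.377 − (−2.862) = +0.485 V.

+0.485 V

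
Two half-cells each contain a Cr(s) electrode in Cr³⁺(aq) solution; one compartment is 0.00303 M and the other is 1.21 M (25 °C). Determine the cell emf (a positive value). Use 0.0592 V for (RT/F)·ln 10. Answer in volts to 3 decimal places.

For a concentration cell E°cell = 0, since both electrodes use the same couple.
The compartment with the higher Cr³⁺(aq) concentration (1.21 M) acts as the cathode; ions are reduced there and produced at the dilute (0.00303 M) anode.
With n = 3, Ecell = −(0.0592/3)·log([dilute]/[conc]) = −(0.0592/3)·log(0.00303/1.21) = +0.051 V.

0.051 V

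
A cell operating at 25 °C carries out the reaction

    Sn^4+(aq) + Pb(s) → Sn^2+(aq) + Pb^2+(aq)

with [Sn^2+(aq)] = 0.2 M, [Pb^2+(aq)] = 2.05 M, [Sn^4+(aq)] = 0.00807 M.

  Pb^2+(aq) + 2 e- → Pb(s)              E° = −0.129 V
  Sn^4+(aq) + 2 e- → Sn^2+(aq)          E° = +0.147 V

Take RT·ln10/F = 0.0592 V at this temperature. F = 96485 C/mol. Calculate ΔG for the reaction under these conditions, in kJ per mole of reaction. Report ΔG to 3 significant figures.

With Sn⁴⁺/Sn²⁺ reduced at the cathode, E°cell = +0.147 − (−0.129) = +0.276 V and n = 2.
The reaction quotient is ([Sn^2+(aq)]·[Pb^2+(aq)]) / [Sn^4+(aq)] = 50.8; by Nernst, E = +0.276 − (0.0592/2)(1.706) = +0.2255 V.
ΔG = −nFE = −(2)(96485)(+0.2255) J/mol = −43.5 kJ/mol.

−43.5 kJ/mol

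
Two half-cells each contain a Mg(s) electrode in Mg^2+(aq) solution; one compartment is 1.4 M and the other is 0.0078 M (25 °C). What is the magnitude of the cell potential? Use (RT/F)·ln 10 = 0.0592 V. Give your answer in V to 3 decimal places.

For a concentration cell E°cell = 0, since both electrodes use the same couple.
The compartment with the higher Mg^2+(aq) concentration (1.4 M) acts as the cathode; ions are reduced there and produced at the dilute (0.0078 M) anode.
With n = 2, Ecell = −(0.0592/2)·log([dilute]/[conc]) = −(0.0592/2)·log(0.0078/1.4) = +0.067 V.

0.067 V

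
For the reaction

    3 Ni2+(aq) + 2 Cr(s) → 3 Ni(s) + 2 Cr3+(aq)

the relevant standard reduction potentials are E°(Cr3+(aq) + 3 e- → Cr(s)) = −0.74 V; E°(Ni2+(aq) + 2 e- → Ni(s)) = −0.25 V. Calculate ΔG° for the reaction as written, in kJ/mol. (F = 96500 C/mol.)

In the reaction as written Ni2+(aq) is reduced, so the Ni²⁺/Ni couple is the cathode and Cr³⁺/Cr is the anode.
E°cell = −0.25 − (−0.74) = +0.49 V; balancing electrons gives n = 6.
ΔG° = −nFE°cell = −(6)(96500)(+0.49) J/mol = −284 kJ/mol.

−284 kJ/mol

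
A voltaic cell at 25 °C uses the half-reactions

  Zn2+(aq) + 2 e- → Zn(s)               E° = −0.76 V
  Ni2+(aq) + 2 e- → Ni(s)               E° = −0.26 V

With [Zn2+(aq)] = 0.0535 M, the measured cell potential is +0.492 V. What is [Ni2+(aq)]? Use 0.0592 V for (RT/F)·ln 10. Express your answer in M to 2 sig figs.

0.029 M

The Ni²⁺/Ni couple has the larger reduction potential, so it is the cathode: E°cell = −0.26 − (−0.76) = +0.50 V and n = 2.
Rearranging E = E° − (0.0592/n)·log Q gives log Q = 2(+0.50 − (+0.492))/0.0592 = 0.270.
The balanced reaction is Ni2+(aq) + Zn(s) → Ni(s) + Zn2+(aq), so Q = [Zn2+(aq)] / [Ni2+(aq)].
Solving for the unknown gives log [Ni2+(aq)] = −1.542, so [Ni2+(aq)] ≈ 0.029 M.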